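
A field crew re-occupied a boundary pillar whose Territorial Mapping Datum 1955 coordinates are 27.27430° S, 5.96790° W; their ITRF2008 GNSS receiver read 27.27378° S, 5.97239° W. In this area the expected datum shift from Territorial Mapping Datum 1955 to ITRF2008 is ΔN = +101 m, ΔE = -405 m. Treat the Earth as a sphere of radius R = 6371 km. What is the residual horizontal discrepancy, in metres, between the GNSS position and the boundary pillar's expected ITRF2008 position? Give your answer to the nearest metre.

Observed coordinate differences: Δφ = +0.00052°, Δλ = -0.00449°.
Converting to metres (1° lat = 111195 m, cos φ = 0.888823): observed ΔN = 57.8 m, observed ΔE = -443.8 m.
Subtracting the expected shift leaves a residual of 57.8 − (101) = -43.2 m north and -443.8 − (-405) = -38.8 m east.
Residual distance = √((-43.2)² + (-38.8)²) = 58.0 m.

58 m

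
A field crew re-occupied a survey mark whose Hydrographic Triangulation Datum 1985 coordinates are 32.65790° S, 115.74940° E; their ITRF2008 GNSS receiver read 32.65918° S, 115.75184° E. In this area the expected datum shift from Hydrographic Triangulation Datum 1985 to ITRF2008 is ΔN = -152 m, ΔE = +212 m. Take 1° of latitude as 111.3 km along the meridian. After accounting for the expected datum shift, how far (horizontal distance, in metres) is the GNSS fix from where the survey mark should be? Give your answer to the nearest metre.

Observed coordinate differences: Δφ = -0.00128°, Δλ = +0.00244°.
Converting to metres (1° lat = 111300 m, cos φ = 0.841908): observed ΔN = -142.5 m, observed ΔE = 228.6 m.
Subtracting the expected shift leaves a residual of -142.5 − (-152) = 9.5 m north and 228.6 − (212) = 16.6 m east.
Residual distance = √(9.5² + 16.6²) = 19.2 m.

19 m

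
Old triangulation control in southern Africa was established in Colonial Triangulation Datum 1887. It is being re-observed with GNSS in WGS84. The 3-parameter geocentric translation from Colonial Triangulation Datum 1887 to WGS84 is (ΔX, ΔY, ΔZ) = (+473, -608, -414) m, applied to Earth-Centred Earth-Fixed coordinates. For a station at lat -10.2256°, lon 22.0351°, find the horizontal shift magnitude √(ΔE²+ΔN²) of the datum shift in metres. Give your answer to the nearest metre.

At φ = -10.2256°, λ = 22.0351°: sin φ = -0.177524, cos φ = 0.984116, sin λ = 0.375175, cos λ = 0.926954.
ΔE = −sin λ·ΔX + cos λ·ΔY = −(0.375175)·(473) + (0.926954)·(-608) = -741.05 m.
ΔN = −sin φ cos λ·ΔX − sin φ sin λ·ΔY + cos φ·ΔZ = −(-0.177524)(0.926954)(473) − (-0.177524)(0.375175)(-608) + (0.984116)(-414) = -370.08 m.
Horizontal magnitude = √(ΔE² + ΔN²) = √((-741.05)² + (-370.08)²) = 828.32 m.

828 m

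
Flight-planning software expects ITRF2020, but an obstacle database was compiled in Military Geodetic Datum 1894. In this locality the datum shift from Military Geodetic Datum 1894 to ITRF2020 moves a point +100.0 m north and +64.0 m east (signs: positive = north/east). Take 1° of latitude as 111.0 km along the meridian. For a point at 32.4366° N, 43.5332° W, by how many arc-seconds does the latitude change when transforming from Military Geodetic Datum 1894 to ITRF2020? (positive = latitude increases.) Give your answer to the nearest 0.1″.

1° of latitude = 111.0 km, so Δφ = 100.0 / 111000 = 0.0009009° = 3.243″.

Δφ = 3.2″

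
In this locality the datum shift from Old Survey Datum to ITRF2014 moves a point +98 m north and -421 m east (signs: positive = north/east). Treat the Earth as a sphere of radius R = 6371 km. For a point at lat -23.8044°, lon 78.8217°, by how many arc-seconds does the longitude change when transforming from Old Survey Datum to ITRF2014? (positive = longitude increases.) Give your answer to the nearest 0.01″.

At latitude -23.8044°, cos φ = 0.914929.
One radian of longitude at latitude φ spans R cos φ, so Δλ = ΔE / (R cos φ) = -421.0 / (6371000 × 0.914929) = -7.2225e-05 rad = -14.897″.

Δλ = -14.90″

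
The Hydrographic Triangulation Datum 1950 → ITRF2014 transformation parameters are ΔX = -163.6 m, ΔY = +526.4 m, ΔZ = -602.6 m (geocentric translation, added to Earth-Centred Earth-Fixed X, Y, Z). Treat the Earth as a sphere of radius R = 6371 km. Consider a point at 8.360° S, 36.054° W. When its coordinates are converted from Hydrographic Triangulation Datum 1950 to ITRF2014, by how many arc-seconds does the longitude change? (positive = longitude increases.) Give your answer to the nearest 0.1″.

sin φ = -0.145392, cos φ = 0.989374, sin λ = -0.588547, cos λ = 0.808463.
East component: ΔE = −sin λ·ΔX + cos λ·ΔY = −(-0.588547)(-163.6) + (0.808463)(526.4) = 329.29 m.
1° of latitude spans πR/180 = 111195 m; at latitude φ, 1° of longitude spans that × cos φ = 110013.4 m, so Δλ = 329.29 / 110013.4 × 3600 = 10.775″.

Δλ = 10.8″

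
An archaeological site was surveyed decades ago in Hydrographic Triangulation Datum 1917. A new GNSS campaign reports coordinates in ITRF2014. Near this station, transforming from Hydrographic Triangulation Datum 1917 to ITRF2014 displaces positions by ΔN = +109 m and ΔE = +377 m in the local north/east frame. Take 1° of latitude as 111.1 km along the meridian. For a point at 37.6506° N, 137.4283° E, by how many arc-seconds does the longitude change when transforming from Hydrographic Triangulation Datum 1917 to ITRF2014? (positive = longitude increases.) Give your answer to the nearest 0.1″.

Δλ = 15.4″

At latitude 37.6506°, cos φ = 0.791750.
1° of longitude at this latitude = 111.1 × cos φ = 87.96 km, so Δλ = 377.0 / 87963.5 = 0.0042859° = 15.429″.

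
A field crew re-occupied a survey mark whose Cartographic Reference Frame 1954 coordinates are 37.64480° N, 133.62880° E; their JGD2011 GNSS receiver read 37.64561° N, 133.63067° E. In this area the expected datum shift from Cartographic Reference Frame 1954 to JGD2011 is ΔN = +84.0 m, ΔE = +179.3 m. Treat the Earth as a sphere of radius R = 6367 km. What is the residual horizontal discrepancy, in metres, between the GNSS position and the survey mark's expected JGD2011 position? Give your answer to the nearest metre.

Observed coordinate differences: Δφ = +0.00081°, Δλ = +0.00187°.
Converting to metres (1° lat = 111125 m, cos φ = 0.791812): observed ΔN = 90.0 m, observed ΔE = 164.5 m.
Subtracting the expected shift leaves a residual of 90.0 − (84.0) = 6.0 m north and 164.5 − (179.3) = -14.8 m east.
Residual distance = √(6.0² + (-14.8)²) = 15.9 m.

16 m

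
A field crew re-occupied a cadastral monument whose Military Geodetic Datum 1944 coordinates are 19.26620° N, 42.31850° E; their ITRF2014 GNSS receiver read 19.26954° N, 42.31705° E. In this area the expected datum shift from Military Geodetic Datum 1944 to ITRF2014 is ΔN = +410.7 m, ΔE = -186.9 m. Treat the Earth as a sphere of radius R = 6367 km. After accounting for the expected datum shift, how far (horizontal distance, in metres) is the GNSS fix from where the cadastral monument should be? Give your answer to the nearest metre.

53 m

Observed coordinate differences: Δφ = +0.00334°, Δλ = -0.00145°.
Converting to metres (1° lat = 111125 m, cos φ = 0.943996): observed ΔN = 371.2 m, observed ΔE = -152.1 m.
Subtracting the expected shift leaves a residual of 371.2 − (410.7) = -39.5 m north and -152.1 − (-186.9) = 34.8 m east.
Residual distance = √((-39.5)² + 34.8²) = 52.7 m.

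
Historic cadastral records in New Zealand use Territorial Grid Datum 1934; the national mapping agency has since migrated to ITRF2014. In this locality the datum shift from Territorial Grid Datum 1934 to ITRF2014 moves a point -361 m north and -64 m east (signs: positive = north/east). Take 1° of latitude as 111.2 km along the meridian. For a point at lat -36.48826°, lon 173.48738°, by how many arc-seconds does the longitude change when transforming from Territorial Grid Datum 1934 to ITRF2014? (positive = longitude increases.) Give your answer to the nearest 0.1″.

Δλ = -2.6″

At latitude -36.48826°, cos φ = 0.803979.
1° of longitude at this latitude = 111.2 × cos φ = 89.40 km, so Δλ = -64.0 / 89402.4 = -0.0007159° = -2.577″.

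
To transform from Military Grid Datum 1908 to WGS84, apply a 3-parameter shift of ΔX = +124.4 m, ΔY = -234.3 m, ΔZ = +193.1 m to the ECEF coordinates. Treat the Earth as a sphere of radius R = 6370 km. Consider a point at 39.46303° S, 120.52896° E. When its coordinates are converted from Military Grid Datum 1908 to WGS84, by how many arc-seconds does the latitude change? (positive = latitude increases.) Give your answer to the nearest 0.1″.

sin φ = -0.635580, cos φ = 0.772035, sin λ = 0.861373, cos λ = -0.507974.
North component: ΔN = −sin φ cos λ·ΔX − sin φ sin λ·ΔY + cos φ·ΔZ = −(-0.635580)(-0.507974)(124.4) − (-0.635580)(0.861373)(-234.3) + (0.772035)(193.1) = -19.36 m.
1° of latitude spans πR/180 = 111177 m, so Δφ = -19.36 / 111177 × 3600 = -0.627″.

Δφ = -0.6″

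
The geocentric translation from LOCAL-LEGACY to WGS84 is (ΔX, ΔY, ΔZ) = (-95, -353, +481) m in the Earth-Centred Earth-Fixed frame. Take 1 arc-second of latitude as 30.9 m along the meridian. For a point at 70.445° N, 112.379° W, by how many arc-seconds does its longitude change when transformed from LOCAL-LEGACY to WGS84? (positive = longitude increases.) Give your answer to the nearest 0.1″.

sin φ = 0.942321, cos φ = 0.334712, sin λ = -0.924686, cos λ = -0.380731.
East component: ΔE = −sin λ·ΔX + cos λ·ΔY = −(-0.924686)(-95) + (-0.380731)(-353) = 46.55 m.
1° of latitude spans 3600 × 30.90 = 111240 m; at latitude φ, 1° of longitude spans that × cos φ = 37233.3 m, so Δλ = 46.55 / 37233.3 × 3600 = 4.501″.

Δλ = 4.5″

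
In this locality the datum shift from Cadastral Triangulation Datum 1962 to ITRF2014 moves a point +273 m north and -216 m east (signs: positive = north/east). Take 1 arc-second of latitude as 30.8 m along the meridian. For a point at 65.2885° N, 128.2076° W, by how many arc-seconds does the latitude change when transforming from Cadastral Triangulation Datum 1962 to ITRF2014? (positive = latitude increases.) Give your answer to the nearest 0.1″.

1″ of latitude = 30.80 m, so Δφ = 273.0 / 30.80 = 8.864″.

Δφ = 8.9″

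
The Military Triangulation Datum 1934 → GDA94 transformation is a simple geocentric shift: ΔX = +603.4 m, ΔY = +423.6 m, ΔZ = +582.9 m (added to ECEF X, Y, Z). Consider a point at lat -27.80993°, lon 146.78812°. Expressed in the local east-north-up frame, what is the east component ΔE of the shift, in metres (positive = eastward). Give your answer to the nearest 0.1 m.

ΔE = -684.9 m

At φ = -27.80993°, λ = 146.78812°: sin φ = -0.466540, cos φ = 0.884500, sin λ = 0.547737, cos λ = -0.836651.
ΔE = −sin λ·ΔX + cos λ·ΔY = −(0.547737)·(603.4) + (-0.836651)·(423.6) = -684.91 m.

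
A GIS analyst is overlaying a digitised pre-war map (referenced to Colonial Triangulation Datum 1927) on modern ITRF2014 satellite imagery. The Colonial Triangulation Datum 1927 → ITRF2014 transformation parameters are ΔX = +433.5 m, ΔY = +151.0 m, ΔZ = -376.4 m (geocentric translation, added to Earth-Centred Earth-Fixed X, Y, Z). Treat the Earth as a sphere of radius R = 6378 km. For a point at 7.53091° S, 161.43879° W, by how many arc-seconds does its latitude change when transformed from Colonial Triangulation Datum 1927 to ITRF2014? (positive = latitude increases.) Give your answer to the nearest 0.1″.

Δφ = -14.0″

sin φ = -0.131061, cos φ = 0.991374, sin λ = -0.318318, cos λ = -0.947984.
North component: ΔN = −sin φ cos λ·ΔX − sin φ sin λ·ΔY + cos φ·ΔZ = −(-0.131061)(-0.947984)(433.5) − (-0.131061)(-0.318318)(151.0) + (0.991374)(-376.4) = -433.31 m.
1° of latitude spans πR/180 = 111317 m, so Δφ = -433.31 / 111317 × 3600 = -14.013″.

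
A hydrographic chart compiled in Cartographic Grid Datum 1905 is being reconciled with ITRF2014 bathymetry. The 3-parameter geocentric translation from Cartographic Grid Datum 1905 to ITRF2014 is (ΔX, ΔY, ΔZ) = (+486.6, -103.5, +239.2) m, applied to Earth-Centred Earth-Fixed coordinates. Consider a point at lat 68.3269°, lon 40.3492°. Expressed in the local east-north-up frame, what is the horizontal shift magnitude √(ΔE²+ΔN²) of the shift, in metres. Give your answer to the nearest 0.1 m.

439.1 m

The local east axis at (φ, λ) is (−sin λ, cos λ, 0), so ΔE = −sin(40.3492°)·486.6 + cos(40.3492°)·(-103.5) = -393.93 m.
The local north axis is (−sin φ cos λ, −sin φ sin λ, cos φ), giving ΔN = -344.628 + 62.273 + 88.339 = -194.02 m.
Horizontal magnitude = √(ΔE² + ΔN²) = √((-393.93)² + (-194.02)²) = 439.11 m.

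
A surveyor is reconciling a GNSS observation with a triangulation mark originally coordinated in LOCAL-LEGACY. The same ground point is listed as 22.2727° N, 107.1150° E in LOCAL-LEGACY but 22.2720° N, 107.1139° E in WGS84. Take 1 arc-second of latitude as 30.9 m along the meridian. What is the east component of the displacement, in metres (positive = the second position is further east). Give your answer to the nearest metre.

ΔE = -113 m

Δφ = 22.2720° − 22.2727° = -0.0007°; Δλ = 107.1139° − 107.1150° = -0.0011°.
1° of latitude = 3600 × 30.90 = 111240 m.
ΔN = Δφ × 111240 = -77.9 m; ΔE = Δλ × 111240 × cos(22.2727°) = -0.0011 × 111240 × 0.925390 = -113.2 m.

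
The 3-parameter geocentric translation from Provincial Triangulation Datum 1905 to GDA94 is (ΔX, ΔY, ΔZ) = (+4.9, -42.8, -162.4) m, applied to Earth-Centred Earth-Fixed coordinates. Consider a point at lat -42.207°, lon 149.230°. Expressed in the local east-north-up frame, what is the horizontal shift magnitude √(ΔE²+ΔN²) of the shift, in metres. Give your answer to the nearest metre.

At φ = -42.207°, λ = 149.230°: sin φ = -0.671811, cos φ = 0.740723, sin λ = 0.511593, cos λ = -0.859228.
ΔE = −sin λ·ΔX + cos λ·ΔY = −(0.511593)·(4.9) + (-0.859228)·(-42.8) = 34.27 m.
ΔN = −sin φ cos λ·ΔX − sin φ sin λ·ΔY + cos φ·ΔZ = −(-0.671811)(-0.859228)(4.9) − (-0.671811)(0.511593)(-42.8) + (0.740723)(-162.4) = -137.83 m.
Horizontal magnitude = √(ΔE² + ΔN²) = √(34.27² + (-137.83)²) = 142.03 m.

142 m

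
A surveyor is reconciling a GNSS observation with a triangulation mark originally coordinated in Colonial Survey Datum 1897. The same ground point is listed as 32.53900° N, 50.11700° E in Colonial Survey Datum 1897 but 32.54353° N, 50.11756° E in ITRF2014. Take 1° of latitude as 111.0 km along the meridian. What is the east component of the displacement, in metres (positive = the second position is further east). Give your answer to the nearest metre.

Δφ = 32.54353° − 32.53900° = +0.00453°; Δλ = 50.11756° − 50.11700° = +0.00056°.
ΔN = Δφ × 111000 = 502.8 m; ΔE = Δλ × 111000 × cos(32.53900°) = +0.00056 × 111000 × 0.843026 = 52.4 m.

ΔE = 52 m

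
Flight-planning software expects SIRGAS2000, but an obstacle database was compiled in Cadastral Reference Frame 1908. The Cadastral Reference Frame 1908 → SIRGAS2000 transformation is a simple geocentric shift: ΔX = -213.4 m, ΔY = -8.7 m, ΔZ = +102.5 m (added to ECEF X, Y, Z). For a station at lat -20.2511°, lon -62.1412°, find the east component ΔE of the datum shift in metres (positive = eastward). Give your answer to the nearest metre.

At φ = -20.2511°, λ = -62.1412°: sin φ = -0.346135, cos φ = 0.938185, sin λ = -0.884102, cos λ = 0.467294.
ΔE = −sin λ·ΔX + cos λ·ΔY = −(-0.884102)·(-213.4) + (0.467294)·(-8.7) = -192.73 m.

ΔE = -193 m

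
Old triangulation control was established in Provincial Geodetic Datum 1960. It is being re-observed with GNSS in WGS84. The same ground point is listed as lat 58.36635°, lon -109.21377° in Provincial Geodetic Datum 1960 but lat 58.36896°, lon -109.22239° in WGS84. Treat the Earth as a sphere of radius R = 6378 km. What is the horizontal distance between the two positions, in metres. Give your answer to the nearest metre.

Δφ = 58.36896° − 58.36635° = +0.00261°; Δλ = -109.22239° − -109.21377° = -0.00862°.
1° along a meridian = πR/180 = 111317 m.
ΔN = Δφ × 111317 = 290.5 m; ΔE = Δλ × 111317 × cos(58.36635°) = -0.00862 × 111317 × 0.524486 = -503.3 m.
Distance = √(ΔE² + ΔN²) = √((-503.3)² + 290.5²) = 581.1 m.

581 m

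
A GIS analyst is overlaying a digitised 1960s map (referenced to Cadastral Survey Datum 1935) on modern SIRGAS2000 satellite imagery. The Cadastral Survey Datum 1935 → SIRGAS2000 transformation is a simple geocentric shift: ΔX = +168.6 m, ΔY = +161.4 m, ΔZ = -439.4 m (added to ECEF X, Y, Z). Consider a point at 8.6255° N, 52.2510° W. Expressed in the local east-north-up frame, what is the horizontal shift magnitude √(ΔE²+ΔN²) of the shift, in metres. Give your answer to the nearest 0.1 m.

489.3 m

The local east axis at (φ, λ) is (−sin λ, cos λ, 0), so ΔE = −sin(-52.2510°)·168.6 + cos(-52.2510°)·161.4 = 232.12 m.
The local north axis is (−sin φ cos λ, −sin φ sin λ, cos φ), giving ΔN = -15.480 + 19.140 − 434.430 = -430.77 m.
Horizontal magnitude = √(ΔE² + ΔN²) = √(232.12² + (-430.77)²) = 489.33 m.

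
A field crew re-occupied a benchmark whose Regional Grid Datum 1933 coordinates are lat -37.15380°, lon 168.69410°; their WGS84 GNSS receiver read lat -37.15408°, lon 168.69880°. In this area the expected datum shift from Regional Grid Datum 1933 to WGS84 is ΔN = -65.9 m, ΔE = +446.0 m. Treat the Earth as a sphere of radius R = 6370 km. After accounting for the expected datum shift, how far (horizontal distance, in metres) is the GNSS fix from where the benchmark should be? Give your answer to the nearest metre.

Observed coordinate differences: Δφ = -0.00028°, Δλ = +0.00470°.
Converting to metres (1° lat = 111177 m, cos φ = 0.797017): observed ΔN = -31.1 m, observed ΔE = 416.5 m.
Subtracting the expected shift leaves a residual of -31.1 − (-65.9) = 34.8 m north and 416.5 − (446.0) = -29.5 m east.
Residual distance = √(34.8² + (-29.5)²) = 45.6 m.

46 m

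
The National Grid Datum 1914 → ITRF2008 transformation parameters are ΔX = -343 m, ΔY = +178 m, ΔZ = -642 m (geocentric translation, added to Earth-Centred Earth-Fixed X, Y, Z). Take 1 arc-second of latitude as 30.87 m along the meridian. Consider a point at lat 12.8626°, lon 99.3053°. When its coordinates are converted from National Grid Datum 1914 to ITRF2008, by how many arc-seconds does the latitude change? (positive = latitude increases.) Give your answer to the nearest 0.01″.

Δφ = -21.94″

sin φ = 0.222614, cos φ = 0.974907, sin λ = 0.986841, cos λ = -0.161695.
North component: ΔN = −sin φ cos λ·ΔX − sin φ sin λ·ΔY + cos φ·ΔZ = −(0.222614)(-0.161695)(-343) − (0.222614)(0.986841)(178) + (0.974907)(-642) = -677.34 m.
1° of latitude spans 3600 × 30.87 = 111132 m, so Δφ = -677.34 / 111132 × 3600 = -21.942″.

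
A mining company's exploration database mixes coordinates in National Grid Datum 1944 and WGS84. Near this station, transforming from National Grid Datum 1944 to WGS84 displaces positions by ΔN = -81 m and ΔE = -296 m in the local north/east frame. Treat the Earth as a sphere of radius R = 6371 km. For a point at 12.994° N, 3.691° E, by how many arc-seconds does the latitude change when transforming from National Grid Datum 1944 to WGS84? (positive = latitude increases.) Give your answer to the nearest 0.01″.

On a sphere of radius R, 1 rad of latitude = R, so Δφ = ΔN / R = -81.0 / 6371000 = -1.2714e-05 rad = -2.622″.

Δφ = -2.62″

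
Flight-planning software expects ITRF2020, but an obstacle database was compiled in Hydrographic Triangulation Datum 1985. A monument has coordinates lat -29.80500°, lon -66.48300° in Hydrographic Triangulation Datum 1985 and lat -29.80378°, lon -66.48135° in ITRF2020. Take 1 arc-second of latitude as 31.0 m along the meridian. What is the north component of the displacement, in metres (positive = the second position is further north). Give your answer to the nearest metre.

Δφ = -29.80378° − -29.80500° = +0.00122°; Δλ = -66.48135° − -66.48300° = +0.00165°.
1° of latitude = 3600 × 31.00 = 111600 m.
ΔN = Δφ × 111600 = 136.2 m; ΔE = Δλ × 111600 × cos(-29.80500°) = +0.00165 × 111600 × 0.867722 = 159.8 m.

ΔN = 136 m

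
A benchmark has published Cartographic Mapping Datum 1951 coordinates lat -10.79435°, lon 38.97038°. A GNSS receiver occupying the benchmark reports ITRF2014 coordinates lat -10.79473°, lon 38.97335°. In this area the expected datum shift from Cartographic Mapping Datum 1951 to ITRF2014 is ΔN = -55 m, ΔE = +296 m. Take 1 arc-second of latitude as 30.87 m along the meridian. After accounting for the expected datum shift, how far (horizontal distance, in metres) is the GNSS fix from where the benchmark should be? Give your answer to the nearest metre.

31 m

Observed coordinate differences: Δφ = -0.00038°, Δλ = +0.00297°.
Converting to metres (1° lat = 111132 m, cos φ = 0.982306): observed ΔN = -42.2 m, observed ΔE = 324.2 m.
Subtracting the expected shift leaves a residual of -42.2 − (-55) = 12.8 m north and 324.2 − (296) = 28.2 m east.
Residual distance = √(12.8² + 28.2²) = 31.0 m.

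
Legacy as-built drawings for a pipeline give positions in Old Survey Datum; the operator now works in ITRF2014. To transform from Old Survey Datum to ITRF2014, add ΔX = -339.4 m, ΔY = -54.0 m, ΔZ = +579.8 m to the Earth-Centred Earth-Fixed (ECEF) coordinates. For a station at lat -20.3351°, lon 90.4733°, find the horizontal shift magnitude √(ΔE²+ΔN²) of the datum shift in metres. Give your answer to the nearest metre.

626 m

The local east axis at (φ, λ) is (−sin λ, cos λ, 0), so ΔE = −sin(90.4733°)·(-339.4) + cos(90.4733°)·(-54.0) = 339.83 m.
The local north axis is (−sin φ cos λ, −sin φ sin λ, cos φ), giving ΔN = 0.974 − 18.765 + 543.665 = 525.87 m.
Horizontal magnitude = √(ΔE² + ΔN²) = √(339.83² + 525.87²) = 626.12 m.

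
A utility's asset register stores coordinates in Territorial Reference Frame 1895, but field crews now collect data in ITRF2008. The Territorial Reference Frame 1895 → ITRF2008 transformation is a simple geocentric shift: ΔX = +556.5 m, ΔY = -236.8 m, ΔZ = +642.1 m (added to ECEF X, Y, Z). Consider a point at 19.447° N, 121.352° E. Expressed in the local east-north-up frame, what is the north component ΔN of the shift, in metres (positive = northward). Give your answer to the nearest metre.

ΔN = 769 m

The local north axis is (−sin φ cos λ, −sin φ sin λ, cos φ), giving ΔN = 96.399 + 67.327 + 605.468 = 769.19 m.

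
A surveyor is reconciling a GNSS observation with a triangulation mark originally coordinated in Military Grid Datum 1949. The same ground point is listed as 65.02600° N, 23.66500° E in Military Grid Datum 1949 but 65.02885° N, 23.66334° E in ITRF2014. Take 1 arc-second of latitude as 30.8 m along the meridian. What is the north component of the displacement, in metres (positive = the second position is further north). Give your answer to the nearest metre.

Δφ = 65.02885° − 65.02600° = +0.00285°; Δλ = 23.66334° − 23.66500° = -0.00166°.
1° of latitude = 3600 × 30.80 = 110880 m.
ΔN = Δφ × 110880 = 316.0 m; ΔE = Δλ × 110880 × cos(65.02600°) = -0.00166 × 110880 × 0.422207 = -77.7 m.

ΔN = 316 m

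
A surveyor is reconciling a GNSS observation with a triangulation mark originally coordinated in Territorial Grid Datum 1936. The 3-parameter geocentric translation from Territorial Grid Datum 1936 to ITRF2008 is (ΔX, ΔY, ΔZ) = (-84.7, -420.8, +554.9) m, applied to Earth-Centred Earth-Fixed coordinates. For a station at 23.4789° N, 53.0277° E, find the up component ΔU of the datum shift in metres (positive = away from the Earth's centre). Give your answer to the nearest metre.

At φ = 23.4789°, λ = 53.0277°: sin φ = 0.398411, cos φ = 0.917207, sin λ = 0.798926, cos λ = 0.601429.
ΔU = cos φ cos λ·ΔX + cos φ sin λ·ΔY + sin φ·ΔZ = (0.917207)(0.601429)(-84.7) + (0.917207)(0.798926)(-420.8) + (0.398411)(554.9) = -134.00 m.

ΔU = -134 m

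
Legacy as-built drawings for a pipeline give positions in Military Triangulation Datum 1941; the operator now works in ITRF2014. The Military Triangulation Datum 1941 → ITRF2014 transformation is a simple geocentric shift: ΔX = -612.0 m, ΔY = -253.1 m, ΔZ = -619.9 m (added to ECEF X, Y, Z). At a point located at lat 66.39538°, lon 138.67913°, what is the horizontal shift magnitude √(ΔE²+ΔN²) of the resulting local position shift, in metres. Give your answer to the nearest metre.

The local east axis at (φ, λ) is (−sin λ, cos λ, 0), so ΔE = −sin(138.67913°)·(-612.0) + cos(138.67913°)·(-253.1) = 594.17 m.
The local north axis is (−sin φ cos λ, −sin φ sin λ, cos φ), giving ΔN = -421.170 + 153.133 − 248.222 = -516.26 m.
Horizontal magnitude = √(ΔE² + ΔN²) = √(594.17² + (-516.26)²) = 787.12 m.

787 m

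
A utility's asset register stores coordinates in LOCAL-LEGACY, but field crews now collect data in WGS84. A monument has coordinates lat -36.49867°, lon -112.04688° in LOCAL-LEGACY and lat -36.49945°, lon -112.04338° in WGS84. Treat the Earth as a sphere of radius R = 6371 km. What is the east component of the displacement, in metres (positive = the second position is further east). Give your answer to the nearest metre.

ΔE = 313 m

Δφ = -36.49945° − -36.49867° = -0.00078°; Δλ = -112.04338° − -112.04688° = +0.00350°.
1° along a meridian = πR/180 = 111195 m.
ΔN = Δφ × 111195 = -86.7 m; ΔE = Δλ × 111195 × cos(-36.49867°) = +0.00350 × 111195 × 0.803871 = 312.9 m.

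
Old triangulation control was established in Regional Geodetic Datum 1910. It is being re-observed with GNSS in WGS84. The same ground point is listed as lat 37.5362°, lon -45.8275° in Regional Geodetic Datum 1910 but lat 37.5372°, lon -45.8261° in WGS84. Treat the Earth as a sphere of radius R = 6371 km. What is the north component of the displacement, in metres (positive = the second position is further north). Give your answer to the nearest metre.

Δφ = 37.5372° − 37.5362° = +0.0010°; Δλ = -45.8261° − -45.8275° = +0.0014°.
1° along a meridian = πR/180 = 111195 m.
ΔN = Δφ × 111195 = 111.2 m; ΔE = Δλ × 111195 × cos(37.5362°) = +0.0014 × 111195 × 0.792969 = 123.4 m.

ΔN = 111 m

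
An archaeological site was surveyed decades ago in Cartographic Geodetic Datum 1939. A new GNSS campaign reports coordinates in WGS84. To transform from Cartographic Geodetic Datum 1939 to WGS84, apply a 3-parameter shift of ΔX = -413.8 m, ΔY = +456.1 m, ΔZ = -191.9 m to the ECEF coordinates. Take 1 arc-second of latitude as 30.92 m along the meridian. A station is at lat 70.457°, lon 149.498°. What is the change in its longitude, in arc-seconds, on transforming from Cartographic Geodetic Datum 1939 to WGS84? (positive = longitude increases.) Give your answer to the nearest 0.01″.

Δλ = -17.69″

sin φ = 0.942391, cos φ = 0.334514, sin λ = 0.507568, cos λ = -0.861611.
East component: ΔE = −sin λ·ΔX + cos λ·ΔY = −(0.507568)(-413.8) + (-0.861611)(456.1) = -182.95 m.
1° of latitude spans 3600 × 30.92 = 111312 m; at latitude φ, 1° of longitude spans that × cos φ = 37235.4 m, so Δλ = -182.95 / 37235.4 × 3600 = -17.688″.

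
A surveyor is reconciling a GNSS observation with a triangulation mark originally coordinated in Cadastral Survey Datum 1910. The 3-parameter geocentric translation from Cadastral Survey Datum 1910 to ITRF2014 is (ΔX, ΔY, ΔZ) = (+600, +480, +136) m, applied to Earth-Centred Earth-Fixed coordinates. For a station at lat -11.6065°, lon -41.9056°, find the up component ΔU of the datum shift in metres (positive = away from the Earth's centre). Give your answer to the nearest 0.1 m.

ΔU = 96.0 m

The local up (radial) axis is (cos φ cos λ, cos φ sin λ, sin φ), giving ΔU = 437.417 − 314.039 − 27.362 = 96.02 m.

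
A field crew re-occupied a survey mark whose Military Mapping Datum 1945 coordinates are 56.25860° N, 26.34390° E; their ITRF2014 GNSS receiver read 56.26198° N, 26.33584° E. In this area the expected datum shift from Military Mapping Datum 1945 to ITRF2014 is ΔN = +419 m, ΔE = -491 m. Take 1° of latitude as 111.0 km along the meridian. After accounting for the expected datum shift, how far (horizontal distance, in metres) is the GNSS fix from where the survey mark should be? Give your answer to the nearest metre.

44 m

Observed coordinate differences: Δφ = +0.00338°, Δλ = -0.00806°.
Converting to metres (1° lat = 111000 m, cos φ = 0.555445): observed ΔN = 375.2 m, observed ΔE = -496.9 m.
Subtracting the expected shift leaves a residual of 375.2 − (419) = -43.8 m north and -496.9 − (-491) = -5.9 m east.
Residual distance = √((-43.8)² + (-5.9)²) = 44.2 m.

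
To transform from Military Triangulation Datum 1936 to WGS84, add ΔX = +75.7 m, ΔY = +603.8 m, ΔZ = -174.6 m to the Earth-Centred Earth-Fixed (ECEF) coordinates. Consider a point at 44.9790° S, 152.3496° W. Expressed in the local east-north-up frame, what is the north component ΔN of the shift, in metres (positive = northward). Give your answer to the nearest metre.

ΔN = -369 m

The local north axis is (−sin φ cos λ, −sin φ sin λ, cos φ), giving ΔN = -47.397 − 198.065 − 123.506 = -368.97 m.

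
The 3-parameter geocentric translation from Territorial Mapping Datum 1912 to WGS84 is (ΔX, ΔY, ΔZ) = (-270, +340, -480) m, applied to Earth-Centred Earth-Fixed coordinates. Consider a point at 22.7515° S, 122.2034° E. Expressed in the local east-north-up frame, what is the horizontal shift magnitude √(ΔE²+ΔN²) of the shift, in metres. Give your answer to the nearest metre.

280 m

At φ = -22.7515°, λ = 122.2034°: sin φ = -0.386735, cos φ = 0.922191, sin λ = 0.846162, cos λ = -0.532926.
ΔE = −sin λ·ΔX + cos λ·ΔY = −(0.846162)·(-270) + (-0.532926)·(340) = 47.27 m.
ΔN = −sin φ cos λ·ΔX − sin φ sin λ·ΔY + cos φ·ΔZ = −(-0.386735)(-0.532926)(-270) − (-0.386735)(0.846162)(340) + (0.922191)(-480) = -275.74 m.
Horizontal magnitude = √(ΔE² + ΔN²) = √(47.27² + (-275.74)²) = 279.76 m.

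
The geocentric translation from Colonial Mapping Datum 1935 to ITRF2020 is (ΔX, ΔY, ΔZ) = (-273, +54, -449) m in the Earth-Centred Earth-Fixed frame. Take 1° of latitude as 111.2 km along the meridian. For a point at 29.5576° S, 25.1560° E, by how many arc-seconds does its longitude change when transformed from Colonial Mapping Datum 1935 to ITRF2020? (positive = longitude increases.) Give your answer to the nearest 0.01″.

sin φ = -0.493298, cos φ = 0.869860, sin λ = 0.425084, cos λ = 0.905154.
East component: ΔE = −sin λ·ΔX + cos λ·ΔY = −(0.425084)(-273) + (0.905154)(54) = 164.93 m.
1° of latitude spans 111200 m; at latitude φ, 1° of longitude spans that × cos φ = 96728.5 m, so Δλ = 164.93 / 96728.5 × 3600 = 6.138″.

Δλ = 6.14″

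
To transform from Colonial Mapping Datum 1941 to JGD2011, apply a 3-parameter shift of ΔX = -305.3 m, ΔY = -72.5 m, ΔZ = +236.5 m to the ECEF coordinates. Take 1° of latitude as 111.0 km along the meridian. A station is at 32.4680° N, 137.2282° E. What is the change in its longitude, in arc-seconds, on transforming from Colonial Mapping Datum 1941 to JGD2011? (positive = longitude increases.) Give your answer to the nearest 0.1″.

Δλ = 10.0″

sin φ = 0.536828, cos φ = 0.843691, sin λ = 0.679080, cos λ = -0.734064.
East component: ΔE = −sin λ·ΔX + cos λ·ΔY = −(0.679080)(-305.3) + (-0.734064)(-72.5) = 260.54 m.
1° of latitude spans 111000 m; at latitude φ, 1° of longitude spans that × cos φ = 93649.7 m, so Δλ = 260.54 / 93649.7 × 3600 = 10.016″.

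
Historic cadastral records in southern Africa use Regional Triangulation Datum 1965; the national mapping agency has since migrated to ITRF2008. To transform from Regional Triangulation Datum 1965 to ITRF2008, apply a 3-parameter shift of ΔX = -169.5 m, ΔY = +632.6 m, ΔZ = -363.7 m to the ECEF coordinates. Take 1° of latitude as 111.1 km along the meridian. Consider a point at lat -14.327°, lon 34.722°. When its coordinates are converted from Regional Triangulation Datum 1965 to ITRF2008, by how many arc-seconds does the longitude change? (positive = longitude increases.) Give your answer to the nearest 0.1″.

sin φ = -0.247456, cos φ = 0.968899, sin λ = 0.569595, cos λ = 0.821925.
East component: ΔE = −sin λ·ΔX + cos λ·ΔY = −(0.569595)(-169.5) + (0.821925)(632.6) = 616.50 m.
1° of latitude spans 111100 m; at latitude φ, 1° of longitude spans that × cos φ = 107644.7 m, so Δλ = 616.50 / 107644.7 × 3600 = 20.618″.

Δλ = 20.6″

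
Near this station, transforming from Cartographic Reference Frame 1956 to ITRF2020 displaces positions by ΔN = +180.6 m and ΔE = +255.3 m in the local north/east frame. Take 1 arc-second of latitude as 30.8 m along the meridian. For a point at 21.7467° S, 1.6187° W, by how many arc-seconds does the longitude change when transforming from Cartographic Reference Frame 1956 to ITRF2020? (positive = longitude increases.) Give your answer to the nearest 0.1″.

Δλ = 8.9″

At latitude -21.7467°, cos φ = 0.928831.
1″ of longitude at this latitude = 30.80 × cos φ = 28.6080 m, so Δλ = 255.3 / 28.6080 = 8.924″.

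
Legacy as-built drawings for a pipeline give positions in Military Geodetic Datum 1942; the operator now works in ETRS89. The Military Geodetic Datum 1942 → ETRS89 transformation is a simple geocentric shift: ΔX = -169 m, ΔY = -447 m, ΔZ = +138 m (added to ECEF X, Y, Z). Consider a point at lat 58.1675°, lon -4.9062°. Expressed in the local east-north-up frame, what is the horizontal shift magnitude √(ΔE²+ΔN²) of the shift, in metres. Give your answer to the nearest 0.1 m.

495.0 m

At φ = 58.1675°, λ = -4.9062°: sin φ = 0.849594, cos φ = 0.527438, sin λ = -0.085525, cos λ = 0.996336.
ΔE = −sin λ·ΔX + cos λ·ΔY = −(-0.085525)·(-169) + (0.996336)·(-447) = -459.82 m.
ΔN = −sin φ cos λ·ΔX − sin φ sin λ·ΔY + cos φ·ΔZ = −(0.849594)(0.996336)(-169) − (0.849594)(-0.085525)(-447) + (0.527438)(138) = 183.36 m.
Horizontal magnitude = √(ΔE² + ΔN²) = √((-459.82)² + 183.36²) = 495.03 m.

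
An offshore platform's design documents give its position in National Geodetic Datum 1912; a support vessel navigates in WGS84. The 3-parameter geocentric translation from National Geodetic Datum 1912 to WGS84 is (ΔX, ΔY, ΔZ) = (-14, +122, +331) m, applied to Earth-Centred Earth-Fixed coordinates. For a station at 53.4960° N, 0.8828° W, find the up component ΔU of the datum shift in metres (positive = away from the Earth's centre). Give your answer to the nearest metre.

ΔU = 257 m

The local up (radial) axis is (cos φ cos λ, cos φ sin λ, sin φ), giving ΔU = -8.327 − 1.118 + 266.063 = 256.62 m.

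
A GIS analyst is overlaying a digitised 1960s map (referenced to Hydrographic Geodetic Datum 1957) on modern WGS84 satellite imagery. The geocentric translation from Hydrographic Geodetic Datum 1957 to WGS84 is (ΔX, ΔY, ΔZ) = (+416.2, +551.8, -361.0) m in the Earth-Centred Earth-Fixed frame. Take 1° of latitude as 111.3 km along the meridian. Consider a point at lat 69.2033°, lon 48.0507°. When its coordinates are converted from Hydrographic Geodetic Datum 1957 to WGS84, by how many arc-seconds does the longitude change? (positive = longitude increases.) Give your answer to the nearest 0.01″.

Δλ = 5.40″

sin φ = 0.934846, cos φ = 0.355053, sin λ = 0.743737, cos λ = 0.668473.
East component: ΔE = −sin λ·ΔX + cos λ·ΔY = −(0.743737)(416.2) + (0.668473)(551.8) = 59.32 m.
1° of latitude spans 111300 m; at latitude φ, 1° of longitude spans that × cos φ = 39517.4 m, so Δλ = 59.32 / 39517.4 × 3600 = 5.404″.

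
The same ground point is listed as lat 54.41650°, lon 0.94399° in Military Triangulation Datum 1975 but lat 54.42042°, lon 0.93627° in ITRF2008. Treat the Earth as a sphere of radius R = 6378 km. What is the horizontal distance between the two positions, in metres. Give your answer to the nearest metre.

Δφ = 54.42042° − 54.41650° = +0.00392°; Δλ = 0.93627° − 0.94399° = -0.00772°.
1° along a meridian = πR/180 = 111317 m.
ΔN = Δφ × 111317 = 436.4 m; ΔE = Δλ × 111317 × cos(54.41650°) = -0.00772 × 111317 × 0.581889 = -500.1 m.
Distance = √(ΔE² + ΔN²) = √((-500.1)² + 436.4²) = 663.7 m.

664 m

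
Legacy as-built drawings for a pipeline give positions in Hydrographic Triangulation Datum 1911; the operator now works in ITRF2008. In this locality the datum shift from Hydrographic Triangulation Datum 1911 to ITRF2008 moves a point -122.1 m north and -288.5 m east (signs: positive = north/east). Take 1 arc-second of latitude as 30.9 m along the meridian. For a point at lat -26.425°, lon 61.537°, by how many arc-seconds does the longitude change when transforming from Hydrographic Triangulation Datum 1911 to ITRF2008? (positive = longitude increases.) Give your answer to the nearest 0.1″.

At latitude -26.425°, cos φ = 0.895518.
1″ of longitude at this latitude = 30.90 × cos φ = 27.6715 m, so Δλ = -288.5 / 27.6715 = -10.426″.

Δλ = -10.4″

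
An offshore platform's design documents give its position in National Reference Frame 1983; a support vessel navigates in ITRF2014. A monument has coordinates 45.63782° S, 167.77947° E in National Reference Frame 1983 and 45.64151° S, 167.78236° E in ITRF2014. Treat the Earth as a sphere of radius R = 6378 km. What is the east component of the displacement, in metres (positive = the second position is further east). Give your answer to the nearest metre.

ΔE = 225 m

Δφ = -45.64151° − -45.63782° = -0.00369°; Δλ = 167.78236° − 167.77947° = +0.00289°.
1° along a meridian = πR/180 = 111317 m.
ΔN = Δφ × 111317 = -410.8 m; ΔE = Δλ × 111317 × cos(-45.63782°) = +0.00289 × 111317 × 0.699192 = 224.9 m.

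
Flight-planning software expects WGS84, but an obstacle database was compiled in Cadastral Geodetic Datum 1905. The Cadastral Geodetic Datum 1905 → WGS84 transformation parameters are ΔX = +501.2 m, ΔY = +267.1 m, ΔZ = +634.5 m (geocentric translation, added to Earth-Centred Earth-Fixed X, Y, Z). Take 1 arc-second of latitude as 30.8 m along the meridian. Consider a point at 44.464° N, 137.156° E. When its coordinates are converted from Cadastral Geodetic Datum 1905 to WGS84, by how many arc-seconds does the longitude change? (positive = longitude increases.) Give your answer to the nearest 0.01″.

sin φ = 0.700461, cos φ = 0.713691, sin λ = 0.680005, cos λ = -0.733208.
East component: ΔE = −sin λ·ΔX + cos λ·ΔY = −(0.680005)(501.2) + (-0.733208)(267.1) = -536.66 m.
1° of latitude spans 3600 × 30.80 = 110880 m; at latitude φ, 1° of longitude spans that × cos φ = 79134.0 m, so Δλ = -536.66 / 79134.0 × 3600 = -24.414″.

Δλ = -24.41″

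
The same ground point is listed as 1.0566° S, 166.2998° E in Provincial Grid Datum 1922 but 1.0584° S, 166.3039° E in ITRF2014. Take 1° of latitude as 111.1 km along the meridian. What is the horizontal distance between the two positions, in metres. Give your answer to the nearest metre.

Δφ = -1.0584° − -1.0566° = -0.0018°; Δλ = 166.3039° − 166.2998° = +0.0041°.
ΔN = Δφ × 111100 = -200.0 m; ΔE = Δλ × 111100 × cos(-1.0566°) = +0.0041 × 111100 × 0.999830 = 455.4 m.
Distance = √(ΔE² + ΔN²) = √(455.4² + (-200.0)²) = 497.4 m.

497 m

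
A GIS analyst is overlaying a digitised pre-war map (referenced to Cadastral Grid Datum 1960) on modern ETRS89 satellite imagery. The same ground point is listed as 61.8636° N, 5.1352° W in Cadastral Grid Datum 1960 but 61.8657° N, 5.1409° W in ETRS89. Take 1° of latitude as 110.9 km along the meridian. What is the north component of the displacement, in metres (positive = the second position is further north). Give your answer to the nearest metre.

Δφ = 61.8657° − 61.8636° = +0.0021°; Δλ = -5.1409° − -5.1352° = -0.0057°.
ΔN = Δφ × 110900 = 232.9 m; ΔE = Δλ × 110900 × cos(61.8636°) = -0.0057 × 110900 × 0.471572 = -298.1 m.

ΔN = 233 m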